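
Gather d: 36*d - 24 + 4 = 36*d - 20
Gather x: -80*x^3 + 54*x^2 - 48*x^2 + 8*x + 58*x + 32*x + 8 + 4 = -80*x^3 + 6*x^2 + 98*x + 12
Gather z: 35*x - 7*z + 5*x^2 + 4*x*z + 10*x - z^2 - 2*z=5*x^2 + 45*x - z^2 + z*(4*x - 9)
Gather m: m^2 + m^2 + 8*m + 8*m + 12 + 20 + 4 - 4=2*m^2 + 16*m + 32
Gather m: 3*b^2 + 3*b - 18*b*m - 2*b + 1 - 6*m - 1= 3*b^2 + b + m*(-18*b - 6)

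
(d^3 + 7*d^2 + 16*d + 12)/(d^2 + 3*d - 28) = (d^3 + 7*d^2 + 16*d + 12)/(d^2 + 3*d - 28)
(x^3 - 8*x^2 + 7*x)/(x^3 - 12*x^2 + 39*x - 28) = x/(x - 4)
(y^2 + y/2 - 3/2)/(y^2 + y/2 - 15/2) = (2*y^2 + y - 3)/(2*y^2 + y - 15)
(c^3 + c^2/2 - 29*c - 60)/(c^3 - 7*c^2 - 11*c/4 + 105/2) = 2*(c + 4)/(2*c - 7)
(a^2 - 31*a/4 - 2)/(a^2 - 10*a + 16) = (a + 1/4)/(a - 2)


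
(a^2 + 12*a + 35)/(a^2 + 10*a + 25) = (a + 7)/(a + 5)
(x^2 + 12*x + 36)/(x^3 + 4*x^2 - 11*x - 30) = (x^2 + 12*x + 36)/(x^3 + 4*x^2 - 11*x - 30)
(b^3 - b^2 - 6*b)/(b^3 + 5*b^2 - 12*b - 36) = b/(b + 6)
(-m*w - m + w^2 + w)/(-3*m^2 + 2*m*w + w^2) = (w + 1)/(3*m + w)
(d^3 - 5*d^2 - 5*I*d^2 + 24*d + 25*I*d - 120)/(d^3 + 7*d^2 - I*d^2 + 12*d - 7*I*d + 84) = (d^2 - d*(5 + 8*I) + 40*I)/(d^2 + d*(7 - 4*I) - 28*I)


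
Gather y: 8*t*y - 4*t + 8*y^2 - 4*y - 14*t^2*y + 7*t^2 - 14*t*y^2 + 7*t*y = 7*t^2 - 4*t + y^2*(8 - 14*t) + y*(-14*t^2 + 15*t - 4)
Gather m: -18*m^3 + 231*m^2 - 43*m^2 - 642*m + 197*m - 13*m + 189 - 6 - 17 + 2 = -18*m^3 + 188*m^2 - 458*m + 168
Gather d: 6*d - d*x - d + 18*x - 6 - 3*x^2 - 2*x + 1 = d*(5 - x) - 3*x^2 + 16*x - 5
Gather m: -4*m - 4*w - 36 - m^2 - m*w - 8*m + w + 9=-m^2 + m*(-w - 12) - 3*w - 27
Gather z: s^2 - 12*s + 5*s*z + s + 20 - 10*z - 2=s^2 - 11*s + z*(5*s - 10) + 18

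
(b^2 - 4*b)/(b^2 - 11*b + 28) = b/(b - 7)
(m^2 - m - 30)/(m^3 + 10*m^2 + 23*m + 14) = (m^2 - m - 30)/(m^3 + 10*m^2 + 23*m + 14)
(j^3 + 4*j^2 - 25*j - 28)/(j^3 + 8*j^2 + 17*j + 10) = (j^2 + 3*j - 28)/(j^2 + 7*j + 10)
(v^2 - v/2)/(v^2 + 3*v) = (v - 1/2)/(v + 3)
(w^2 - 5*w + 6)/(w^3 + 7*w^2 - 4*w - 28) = (w - 3)/(w^2 + 9*w + 14)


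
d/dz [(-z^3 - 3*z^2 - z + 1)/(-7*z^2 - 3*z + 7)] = (7*z^4 + 6*z^3 - 19*z^2 - 28*z - 4)/(49*z^4 + 42*z^3 - 89*z^2 - 42*z + 49)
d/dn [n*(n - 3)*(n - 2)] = 3*n^2 - 10*n + 6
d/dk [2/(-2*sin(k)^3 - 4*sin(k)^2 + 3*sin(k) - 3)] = 2*(8*sin(k) - 3*cos(2*k))*cos(k)/(2*sin(k)^3 + 4*sin(k)^2 - 3*sin(k) + 3)^2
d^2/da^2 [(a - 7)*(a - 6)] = 2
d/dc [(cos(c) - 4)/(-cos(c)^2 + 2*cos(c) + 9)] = (sin(c)^2 + 8*cos(c) - 18)*sin(c)/(sin(c)^2 + 2*cos(c) + 8)^2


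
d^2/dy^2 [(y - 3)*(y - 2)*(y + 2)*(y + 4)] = 12*y^2 + 6*y - 32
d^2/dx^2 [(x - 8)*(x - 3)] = 2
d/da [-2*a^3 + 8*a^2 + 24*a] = -6*a^2 + 16*a + 24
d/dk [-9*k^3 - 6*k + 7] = -27*k^2 - 6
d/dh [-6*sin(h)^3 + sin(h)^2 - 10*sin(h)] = 2*(-9*sin(h)^2 + sin(h) - 5)*cos(h)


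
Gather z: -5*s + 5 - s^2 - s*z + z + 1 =-s^2 - 5*s + z*(1 - s) + 6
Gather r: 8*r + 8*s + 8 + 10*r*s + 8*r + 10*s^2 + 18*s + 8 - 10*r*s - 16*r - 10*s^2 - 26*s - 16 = 0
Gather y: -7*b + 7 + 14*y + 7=-7*b + 14*y + 14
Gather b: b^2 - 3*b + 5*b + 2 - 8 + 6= b^2 + 2*b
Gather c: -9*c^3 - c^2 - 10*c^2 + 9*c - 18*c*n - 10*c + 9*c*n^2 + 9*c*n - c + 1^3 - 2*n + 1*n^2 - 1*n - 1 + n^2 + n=-9*c^3 - 11*c^2 + c*(9*n^2 - 9*n - 2) + 2*n^2 - 2*n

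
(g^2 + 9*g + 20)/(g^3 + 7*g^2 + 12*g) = (g + 5)/(g*(g + 3))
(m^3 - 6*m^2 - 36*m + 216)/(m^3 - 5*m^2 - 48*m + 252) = (m + 6)/(m + 7)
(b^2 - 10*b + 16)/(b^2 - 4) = (b - 8)/(b + 2)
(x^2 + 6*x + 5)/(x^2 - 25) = (x + 1)/(x - 5)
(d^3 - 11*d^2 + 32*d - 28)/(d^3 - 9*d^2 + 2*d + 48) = (d^3 - 11*d^2 + 32*d - 28)/(d^3 - 9*d^2 + 2*d + 48)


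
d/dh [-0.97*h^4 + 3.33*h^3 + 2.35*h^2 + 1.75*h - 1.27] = -3.88*h^3 + 9.99*h^2 + 4.7*h + 1.75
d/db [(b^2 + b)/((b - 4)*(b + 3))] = 2*(-b^2 - 12*b - 6)/(b^4 - 2*b^3 - 23*b^2 + 24*b + 144)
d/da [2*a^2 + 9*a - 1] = 4*a + 9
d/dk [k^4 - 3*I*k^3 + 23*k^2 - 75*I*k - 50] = 4*k^3 - 9*I*k^2 + 46*k - 75*I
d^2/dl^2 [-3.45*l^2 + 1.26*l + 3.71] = -6.90000000000000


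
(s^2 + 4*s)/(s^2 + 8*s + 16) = s/(s + 4)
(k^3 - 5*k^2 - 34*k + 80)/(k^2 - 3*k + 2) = (k^2 - 3*k - 40)/(k - 1)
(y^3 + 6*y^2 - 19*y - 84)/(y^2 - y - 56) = (y^2 - y - 12)/(y - 8)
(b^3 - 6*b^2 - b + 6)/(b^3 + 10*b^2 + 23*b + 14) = (b^2 - 7*b + 6)/(b^2 + 9*b + 14)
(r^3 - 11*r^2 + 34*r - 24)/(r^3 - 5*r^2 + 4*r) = (r - 6)/r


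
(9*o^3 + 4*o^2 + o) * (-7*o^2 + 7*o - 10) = -63*o^5 + 35*o^4 - 69*o^3 - 33*o^2 - 10*o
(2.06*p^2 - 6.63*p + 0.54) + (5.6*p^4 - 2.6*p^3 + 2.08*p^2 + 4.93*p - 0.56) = 5.6*p^4 - 2.6*p^3 + 4.14*p^2 - 1.7*p - 0.02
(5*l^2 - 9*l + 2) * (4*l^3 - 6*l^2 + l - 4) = 20*l^5 - 66*l^4 + 67*l^3 - 41*l^2 + 38*l - 8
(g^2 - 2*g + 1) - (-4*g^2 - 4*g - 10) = 5*g^2 + 2*g + 11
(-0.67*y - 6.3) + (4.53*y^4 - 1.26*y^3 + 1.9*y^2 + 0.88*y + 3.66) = 4.53*y^4 - 1.26*y^3 + 1.9*y^2 + 0.21*y - 2.64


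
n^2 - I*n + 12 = (n - 4*I)*(n + 3*I)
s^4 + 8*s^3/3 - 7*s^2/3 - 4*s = s*(s - 4/3)*(s + 1)*(s + 3)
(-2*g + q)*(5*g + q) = -10*g^2 + 3*g*q + q^2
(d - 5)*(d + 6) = d^2 + d - 30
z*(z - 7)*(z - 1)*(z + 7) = z^4 - z^3 - 49*z^2 + 49*z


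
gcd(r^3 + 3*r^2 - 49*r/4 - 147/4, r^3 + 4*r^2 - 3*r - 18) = r + 3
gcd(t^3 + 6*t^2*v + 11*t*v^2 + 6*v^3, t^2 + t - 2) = 1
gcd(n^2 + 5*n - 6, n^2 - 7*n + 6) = n - 1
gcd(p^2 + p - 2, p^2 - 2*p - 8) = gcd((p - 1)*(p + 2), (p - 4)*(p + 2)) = p + 2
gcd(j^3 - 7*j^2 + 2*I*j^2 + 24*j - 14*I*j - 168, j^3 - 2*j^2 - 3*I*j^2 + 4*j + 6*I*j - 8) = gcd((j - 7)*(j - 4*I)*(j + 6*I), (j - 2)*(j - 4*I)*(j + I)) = j - 4*I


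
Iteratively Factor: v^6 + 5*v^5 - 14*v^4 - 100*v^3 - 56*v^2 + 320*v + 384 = (v + 4)*(v^5 + v^4 - 18*v^3 - 28*v^2 + 56*v + 96) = (v + 2)*(v + 4)*(v^4 - v^3 - 16*v^2 + 4*v + 48) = (v + 2)*(v + 3)*(v + 4)*(v^3 - 4*v^2 - 4*v + 16) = (v + 2)^2*(v + 3)*(v + 4)*(v^2 - 6*v + 8) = (v - 4)*(v + 2)^2*(v + 3)*(v + 4)*(v - 2)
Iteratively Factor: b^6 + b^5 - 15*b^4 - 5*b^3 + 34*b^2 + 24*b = (b)*(b^5 + b^4 - 15*b^3 - 5*b^2 + 34*b + 24) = b*(b + 1)*(b^4 - 15*b^2 + 10*b + 24) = b*(b - 2)*(b + 1)*(b^3 + 2*b^2 - 11*b - 12) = b*(b - 3)*(b - 2)*(b + 1)*(b^2 + 5*b + 4) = b*(b - 3)*(b - 2)*(b + 1)*(b + 4)*(b + 1)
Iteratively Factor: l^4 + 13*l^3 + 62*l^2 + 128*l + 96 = (l + 3)*(l^3 + 10*l^2 + 32*l + 32) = (l + 3)*(l + 4)*(l^2 + 6*l + 8) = (l + 2)*(l + 3)*(l + 4)*(l + 4)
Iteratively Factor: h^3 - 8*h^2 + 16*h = (h - 4)*(h^2 - 4*h) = (h - 4)^2*(h)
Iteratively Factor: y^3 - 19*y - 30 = (y + 2)*(y^2 - 2*y - 15) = (y - 5)*(y + 2)*(y + 3)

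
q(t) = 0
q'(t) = 0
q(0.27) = 0.00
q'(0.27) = 0.00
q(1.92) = 0.00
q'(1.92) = 0.00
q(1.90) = 0.00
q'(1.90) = 0.00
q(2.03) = 0.00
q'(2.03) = 0.00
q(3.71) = 0.00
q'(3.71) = 0.00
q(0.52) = 0.00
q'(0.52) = 0.00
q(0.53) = 0.00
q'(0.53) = 0.00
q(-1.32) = 0.00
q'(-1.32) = 0.00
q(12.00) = 0.00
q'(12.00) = 0.00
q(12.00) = 0.00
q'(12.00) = 0.00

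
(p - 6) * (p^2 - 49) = p^3 - 6*p^2 - 49*p + 294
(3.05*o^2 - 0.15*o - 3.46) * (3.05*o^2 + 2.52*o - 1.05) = 9.3025*o^4 + 7.2285*o^3 - 14.1335*o^2 - 8.5617*o + 3.633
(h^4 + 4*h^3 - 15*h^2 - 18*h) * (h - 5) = h^5 - h^4 - 35*h^3 + 57*h^2 + 90*h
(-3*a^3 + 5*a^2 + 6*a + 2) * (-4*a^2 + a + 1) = 12*a^5 - 23*a^4 - 22*a^3 + 3*a^2 + 8*a + 2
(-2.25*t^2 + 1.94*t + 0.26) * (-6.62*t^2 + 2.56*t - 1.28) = 14.895*t^4 - 18.6028*t^3 + 6.1252*t^2 - 1.8176*t - 0.3328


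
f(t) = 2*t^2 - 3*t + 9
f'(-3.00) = -15.00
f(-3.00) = 36.00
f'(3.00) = 9.00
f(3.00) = 18.00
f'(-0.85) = -6.40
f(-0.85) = 13.00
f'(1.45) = 2.80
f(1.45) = 8.86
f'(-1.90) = -10.60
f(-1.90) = 21.92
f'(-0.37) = -4.48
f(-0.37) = 10.38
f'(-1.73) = -9.92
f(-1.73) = 20.18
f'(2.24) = 5.96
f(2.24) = 12.32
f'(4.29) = 14.16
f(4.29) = 32.94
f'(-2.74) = -13.96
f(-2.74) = 32.24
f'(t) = 4*t - 3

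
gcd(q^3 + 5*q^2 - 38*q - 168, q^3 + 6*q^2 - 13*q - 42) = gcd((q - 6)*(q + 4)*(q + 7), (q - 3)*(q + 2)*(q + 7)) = q + 7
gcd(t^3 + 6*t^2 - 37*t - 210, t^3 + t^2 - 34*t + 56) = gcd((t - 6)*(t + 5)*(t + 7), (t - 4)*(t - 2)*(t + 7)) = t + 7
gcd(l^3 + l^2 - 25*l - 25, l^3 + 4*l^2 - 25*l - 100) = l^2 - 25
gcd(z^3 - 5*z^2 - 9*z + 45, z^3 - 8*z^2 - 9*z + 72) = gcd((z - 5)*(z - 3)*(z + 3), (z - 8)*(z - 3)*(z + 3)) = z^2 - 9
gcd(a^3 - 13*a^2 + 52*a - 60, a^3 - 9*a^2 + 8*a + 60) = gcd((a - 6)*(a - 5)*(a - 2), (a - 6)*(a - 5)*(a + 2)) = a^2 - 11*a + 30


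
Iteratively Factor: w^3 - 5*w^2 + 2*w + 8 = (w - 4)*(w^2 - w - 2) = (w - 4)*(w - 2)*(w + 1)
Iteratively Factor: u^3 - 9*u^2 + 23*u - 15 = (u - 3)*(u^2 - 6*u + 5) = (u - 5)*(u - 3)*(u - 1)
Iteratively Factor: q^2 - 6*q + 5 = (q - 5)*(q - 1)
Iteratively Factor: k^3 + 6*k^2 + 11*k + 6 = (k + 3)*(k^2 + 3*k + 2) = (k + 2)*(k + 3)*(k + 1)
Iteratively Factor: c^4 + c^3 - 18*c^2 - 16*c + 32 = (c + 4)*(c^3 - 3*c^2 - 6*c + 8) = (c - 4)*(c + 4)*(c^2 + c - 2) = (c - 4)*(c + 2)*(c + 4)*(c - 1)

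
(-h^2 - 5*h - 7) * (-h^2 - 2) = h^4 + 5*h^3 + 9*h^2 + 10*h + 14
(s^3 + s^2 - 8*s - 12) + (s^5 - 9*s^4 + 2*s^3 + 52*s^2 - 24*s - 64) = s^5 - 9*s^4 + 3*s^3 + 53*s^2 - 32*s - 76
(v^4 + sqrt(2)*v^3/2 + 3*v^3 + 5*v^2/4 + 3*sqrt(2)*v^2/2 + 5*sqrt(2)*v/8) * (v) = v^5 + sqrt(2)*v^4/2 + 3*v^4 + 5*v^3/4 + 3*sqrt(2)*v^3/2 + 5*sqrt(2)*v^2/8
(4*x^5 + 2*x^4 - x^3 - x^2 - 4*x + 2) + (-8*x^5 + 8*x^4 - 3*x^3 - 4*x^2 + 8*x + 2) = -4*x^5 + 10*x^4 - 4*x^3 - 5*x^2 + 4*x + 4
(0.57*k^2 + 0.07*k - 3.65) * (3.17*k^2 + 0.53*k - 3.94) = 1.8069*k^4 + 0.524*k^3 - 13.7792*k^2 - 2.2103*k + 14.381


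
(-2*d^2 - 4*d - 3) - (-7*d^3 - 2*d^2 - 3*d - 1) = 7*d^3 - d - 2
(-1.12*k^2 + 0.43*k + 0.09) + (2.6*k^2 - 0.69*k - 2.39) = 1.48*k^2 - 0.26*k - 2.3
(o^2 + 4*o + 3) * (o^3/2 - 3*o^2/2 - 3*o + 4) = o^5/2 + o^4/2 - 15*o^3/2 - 25*o^2/2 + 7*o + 12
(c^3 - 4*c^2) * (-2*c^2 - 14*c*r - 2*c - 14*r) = -2*c^5 - 14*c^4*r + 6*c^4 + 42*c^3*r + 8*c^3 + 56*c^2*r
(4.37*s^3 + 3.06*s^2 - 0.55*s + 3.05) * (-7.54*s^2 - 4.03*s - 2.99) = -32.9498*s^5 - 40.6835*s^4 - 21.2511*s^3 - 29.9299*s^2 - 10.647*s - 9.1195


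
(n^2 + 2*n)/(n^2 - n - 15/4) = 4*n*(n + 2)/(4*n^2 - 4*n - 15)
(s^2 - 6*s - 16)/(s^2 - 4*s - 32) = (s + 2)/(s + 4)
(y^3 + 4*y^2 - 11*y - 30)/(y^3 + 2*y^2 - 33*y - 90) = (y^2 - y - 6)/(y^2 - 3*y - 18)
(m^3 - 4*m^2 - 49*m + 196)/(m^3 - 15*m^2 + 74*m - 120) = (m^2 - 49)/(m^2 - 11*m + 30)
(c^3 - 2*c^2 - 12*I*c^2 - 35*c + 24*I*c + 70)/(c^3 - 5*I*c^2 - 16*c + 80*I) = (c^2 - c*(2 + 7*I) + 14*I)/(c^2 - 16)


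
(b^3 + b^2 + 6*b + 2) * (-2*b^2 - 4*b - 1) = -2*b^5 - 6*b^4 - 17*b^3 - 29*b^2 - 14*b - 2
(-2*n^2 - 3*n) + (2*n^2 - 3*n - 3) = -6*n - 3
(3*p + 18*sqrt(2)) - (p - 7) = 2*p + 7 + 18*sqrt(2)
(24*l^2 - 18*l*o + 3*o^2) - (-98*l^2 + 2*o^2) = 122*l^2 - 18*l*o + o^2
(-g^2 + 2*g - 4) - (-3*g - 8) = -g^2 + 5*g + 4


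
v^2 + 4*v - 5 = (v - 1)*(v + 5)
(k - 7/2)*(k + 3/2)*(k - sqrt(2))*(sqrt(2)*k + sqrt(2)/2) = sqrt(2)*k^4 - 3*sqrt(2)*k^3/2 - 2*k^3 - 25*sqrt(2)*k^2/4 + 3*k^2 - 21*sqrt(2)*k/8 + 25*k/2 + 21/4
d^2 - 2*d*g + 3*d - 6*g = (d + 3)*(d - 2*g)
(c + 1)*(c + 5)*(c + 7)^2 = c^4 + 20*c^3 + 138*c^2 + 364*c + 245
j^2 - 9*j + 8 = (j - 8)*(j - 1)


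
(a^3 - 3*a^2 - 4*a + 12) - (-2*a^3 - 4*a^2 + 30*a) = 3*a^3 + a^2 - 34*a + 12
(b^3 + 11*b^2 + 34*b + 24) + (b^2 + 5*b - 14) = b^3 + 12*b^2 + 39*b + 10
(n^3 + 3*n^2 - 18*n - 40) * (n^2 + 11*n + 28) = n^5 + 14*n^4 + 43*n^3 - 154*n^2 - 944*n - 1120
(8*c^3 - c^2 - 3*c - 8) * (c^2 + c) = 8*c^5 + 7*c^4 - 4*c^3 - 11*c^2 - 8*c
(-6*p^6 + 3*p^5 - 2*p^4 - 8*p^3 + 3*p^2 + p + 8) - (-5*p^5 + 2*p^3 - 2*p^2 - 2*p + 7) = -6*p^6 + 8*p^5 - 2*p^4 - 10*p^3 + 5*p^2 + 3*p + 1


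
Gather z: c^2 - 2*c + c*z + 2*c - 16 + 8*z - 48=c^2 + z*(c + 8) - 64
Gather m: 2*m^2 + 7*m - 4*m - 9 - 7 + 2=2*m^2 + 3*m - 14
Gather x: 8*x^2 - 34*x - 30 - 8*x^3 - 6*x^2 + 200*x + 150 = -8*x^3 + 2*x^2 + 166*x + 120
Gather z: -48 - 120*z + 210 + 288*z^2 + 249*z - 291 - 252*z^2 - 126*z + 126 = 36*z^2 + 3*z - 3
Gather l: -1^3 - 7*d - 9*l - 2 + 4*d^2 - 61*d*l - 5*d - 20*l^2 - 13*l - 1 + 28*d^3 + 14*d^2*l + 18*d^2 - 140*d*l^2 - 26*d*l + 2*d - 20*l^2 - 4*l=28*d^3 + 22*d^2 - 10*d + l^2*(-140*d - 40) + l*(14*d^2 - 87*d - 26) - 4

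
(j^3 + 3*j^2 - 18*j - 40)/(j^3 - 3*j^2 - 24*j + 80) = (j + 2)/(j - 4)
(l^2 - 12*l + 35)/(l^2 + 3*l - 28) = (l^2 - 12*l + 35)/(l^2 + 3*l - 28)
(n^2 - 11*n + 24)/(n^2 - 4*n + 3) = (n - 8)/(n - 1)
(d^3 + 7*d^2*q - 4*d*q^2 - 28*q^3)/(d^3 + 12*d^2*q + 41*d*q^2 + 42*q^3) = (d - 2*q)/(d + 3*q)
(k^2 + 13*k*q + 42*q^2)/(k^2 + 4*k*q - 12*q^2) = (-k - 7*q)/(-k + 2*q)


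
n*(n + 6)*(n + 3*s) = n^3 + 3*n^2*s + 6*n^2 + 18*n*s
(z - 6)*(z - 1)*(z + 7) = z^3 - 43*z + 42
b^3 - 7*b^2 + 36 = (b - 6)*(b - 3)*(b + 2)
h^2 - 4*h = h*(h - 4)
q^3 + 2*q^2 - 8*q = q*(q - 2)*(q + 4)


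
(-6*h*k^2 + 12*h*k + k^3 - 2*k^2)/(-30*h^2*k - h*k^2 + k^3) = (k - 2)/(5*h + k)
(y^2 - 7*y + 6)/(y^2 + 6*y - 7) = (y - 6)/(y + 7)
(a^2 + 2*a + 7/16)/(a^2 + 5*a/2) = (16*a^2 + 32*a + 7)/(8*a*(2*a + 5))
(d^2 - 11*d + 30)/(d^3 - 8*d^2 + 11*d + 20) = (d - 6)/(d^2 - 3*d - 4)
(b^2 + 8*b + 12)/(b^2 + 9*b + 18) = (b + 2)/(b + 3)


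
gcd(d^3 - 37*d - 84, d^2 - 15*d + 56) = d - 7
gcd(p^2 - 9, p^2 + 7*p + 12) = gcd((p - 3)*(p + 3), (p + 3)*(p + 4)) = p + 3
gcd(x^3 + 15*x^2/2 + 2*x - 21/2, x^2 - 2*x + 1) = x - 1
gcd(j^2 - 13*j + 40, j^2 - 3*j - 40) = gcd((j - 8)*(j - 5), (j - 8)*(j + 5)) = j - 8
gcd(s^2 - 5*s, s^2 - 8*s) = s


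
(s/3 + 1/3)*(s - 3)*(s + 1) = s^3/3 - s^2/3 - 5*s/3 - 1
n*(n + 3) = n^2 + 3*n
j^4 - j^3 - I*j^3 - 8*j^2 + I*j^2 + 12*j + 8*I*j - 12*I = (j - 2)^2*(j + 3)*(j - I)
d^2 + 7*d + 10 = (d + 2)*(d + 5)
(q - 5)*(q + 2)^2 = q^3 - q^2 - 16*q - 20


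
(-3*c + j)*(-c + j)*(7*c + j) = 21*c^3 - 25*c^2*j + 3*c*j^2 + j^3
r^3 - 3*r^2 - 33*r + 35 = (r - 7)*(r - 1)*(r + 5)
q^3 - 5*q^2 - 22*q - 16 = (q - 8)*(q + 1)*(q + 2)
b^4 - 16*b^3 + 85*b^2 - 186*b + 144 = (b - 8)*(b - 3)^2*(b - 2)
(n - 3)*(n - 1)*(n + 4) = n^3 - 13*n + 12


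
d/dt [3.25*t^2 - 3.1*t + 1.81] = 6.5*t - 3.1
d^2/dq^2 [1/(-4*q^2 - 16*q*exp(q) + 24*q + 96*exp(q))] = ((2*q*exp(q) - 8*exp(q) + 1)*(q^2 + 4*q*exp(q) - 6*q - 24*exp(q)) - 4*(2*q*exp(q) + q - 10*exp(q) - 3)^2)/(2*(q^2 + 4*q*exp(q) - 6*q - 24*exp(q))^3)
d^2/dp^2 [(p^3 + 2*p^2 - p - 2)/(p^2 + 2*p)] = -2/p^3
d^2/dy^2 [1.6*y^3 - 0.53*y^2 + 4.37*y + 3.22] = 9.6*y - 1.06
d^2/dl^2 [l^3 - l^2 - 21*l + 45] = 6*l - 2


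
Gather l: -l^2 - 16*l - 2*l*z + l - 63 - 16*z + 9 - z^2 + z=-l^2 + l*(-2*z - 15) - z^2 - 15*z - 54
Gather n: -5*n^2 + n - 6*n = -5*n^2 - 5*n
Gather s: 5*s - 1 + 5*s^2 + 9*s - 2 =5*s^2 + 14*s - 3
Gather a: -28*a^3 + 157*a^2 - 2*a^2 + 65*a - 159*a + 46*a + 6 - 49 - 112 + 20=-28*a^3 + 155*a^2 - 48*a - 135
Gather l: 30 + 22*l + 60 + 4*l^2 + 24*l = 4*l^2 + 46*l + 90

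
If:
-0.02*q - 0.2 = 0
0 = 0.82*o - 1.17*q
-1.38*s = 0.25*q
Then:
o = -14.27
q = -10.00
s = 1.81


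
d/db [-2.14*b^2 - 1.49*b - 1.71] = -4.28*b - 1.49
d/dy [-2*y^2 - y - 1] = -4*y - 1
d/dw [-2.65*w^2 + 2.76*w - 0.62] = 2.76 - 5.3*w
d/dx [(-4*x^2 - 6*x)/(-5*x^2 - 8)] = 2*(-15*x^2 + 32*x + 24)/(25*x^4 + 80*x^2 + 64)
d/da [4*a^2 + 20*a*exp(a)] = 20*a*exp(a) + 8*a + 20*exp(a)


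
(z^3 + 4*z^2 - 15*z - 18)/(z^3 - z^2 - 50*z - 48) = (z - 3)/(z - 8)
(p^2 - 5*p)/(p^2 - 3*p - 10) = p/(p + 2)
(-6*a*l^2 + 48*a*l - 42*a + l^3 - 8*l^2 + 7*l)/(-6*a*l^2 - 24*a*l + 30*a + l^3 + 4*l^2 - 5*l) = (l - 7)/(l + 5)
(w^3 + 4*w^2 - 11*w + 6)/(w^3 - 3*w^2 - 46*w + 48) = (w - 1)/(w - 8)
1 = 1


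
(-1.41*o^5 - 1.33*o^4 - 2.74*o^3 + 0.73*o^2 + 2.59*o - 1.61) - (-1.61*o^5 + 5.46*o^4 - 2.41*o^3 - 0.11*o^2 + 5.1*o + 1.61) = 0.2*o^5 - 6.79*o^4 - 0.33*o^3 + 0.84*o^2 - 2.51*o - 3.22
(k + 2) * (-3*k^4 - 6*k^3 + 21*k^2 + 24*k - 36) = -3*k^5 - 12*k^4 + 9*k^3 + 66*k^2 + 12*k - 72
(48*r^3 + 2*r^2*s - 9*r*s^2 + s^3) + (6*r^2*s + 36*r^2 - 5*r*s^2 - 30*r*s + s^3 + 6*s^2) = 48*r^3 + 8*r^2*s + 36*r^2 - 14*r*s^2 - 30*r*s + 2*s^3 + 6*s^2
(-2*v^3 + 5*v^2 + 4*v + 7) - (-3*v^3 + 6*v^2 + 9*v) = v^3 - v^2 - 5*v + 7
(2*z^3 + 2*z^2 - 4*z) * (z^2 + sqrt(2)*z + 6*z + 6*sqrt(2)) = 2*z^5 + 2*sqrt(2)*z^4 + 14*z^4 + 8*z^3 + 14*sqrt(2)*z^3 - 24*z^2 + 8*sqrt(2)*z^2 - 24*sqrt(2)*z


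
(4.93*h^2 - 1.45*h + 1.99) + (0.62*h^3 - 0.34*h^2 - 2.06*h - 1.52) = 0.62*h^3 + 4.59*h^2 - 3.51*h + 0.47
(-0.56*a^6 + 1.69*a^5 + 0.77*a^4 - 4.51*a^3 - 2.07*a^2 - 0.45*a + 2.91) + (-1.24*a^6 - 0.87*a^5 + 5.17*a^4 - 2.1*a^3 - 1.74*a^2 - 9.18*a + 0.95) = -1.8*a^6 + 0.82*a^5 + 5.94*a^4 - 6.61*a^3 - 3.81*a^2 - 9.63*a + 3.86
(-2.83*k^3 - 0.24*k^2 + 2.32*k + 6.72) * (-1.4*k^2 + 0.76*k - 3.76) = 3.962*k^5 - 1.8148*k^4 + 7.2104*k^3 - 6.7424*k^2 - 3.616*k - 25.2672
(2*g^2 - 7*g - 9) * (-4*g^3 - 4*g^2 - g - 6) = -8*g^5 + 20*g^4 + 62*g^3 + 31*g^2 + 51*g + 54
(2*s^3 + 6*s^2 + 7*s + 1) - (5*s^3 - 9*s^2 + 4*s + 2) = -3*s^3 + 15*s^2 + 3*s - 1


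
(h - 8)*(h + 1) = h^2 - 7*h - 8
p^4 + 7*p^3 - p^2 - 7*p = p*(p - 1)*(p + 1)*(p + 7)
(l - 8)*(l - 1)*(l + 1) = l^3 - 8*l^2 - l + 8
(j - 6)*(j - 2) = j^2 - 8*j + 12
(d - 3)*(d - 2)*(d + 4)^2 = d^4 + 3*d^3 - 18*d^2 - 32*d + 96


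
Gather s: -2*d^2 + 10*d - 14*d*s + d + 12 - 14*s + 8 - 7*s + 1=-2*d^2 + 11*d + s*(-14*d - 21) + 21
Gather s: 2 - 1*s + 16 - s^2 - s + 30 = -s^2 - 2*s + 48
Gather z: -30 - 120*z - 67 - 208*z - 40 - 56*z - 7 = -384*z - 144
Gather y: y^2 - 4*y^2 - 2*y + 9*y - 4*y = -3*y^2 + 3*y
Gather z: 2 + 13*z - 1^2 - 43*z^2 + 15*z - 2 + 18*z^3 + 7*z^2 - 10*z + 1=18*z^3 - 36*z^2 + 18*z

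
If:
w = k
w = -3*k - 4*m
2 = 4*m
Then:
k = -1/2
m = 1/2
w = -1/2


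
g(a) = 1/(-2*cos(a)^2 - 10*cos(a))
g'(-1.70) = 5.97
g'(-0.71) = 0.11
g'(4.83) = 7.21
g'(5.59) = 0.11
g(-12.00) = -0.10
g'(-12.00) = -0.07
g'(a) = (-4*sin(a)*cos(a) - 10*sin(a))/(-2*cos(a)^2 - 10*cos(a))^2 = -(2*cos(a) + 5)*sin(a)/(2*(cos(a) + 5)^2*cos(a)^2)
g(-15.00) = 0.16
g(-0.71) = -0.11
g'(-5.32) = -0.25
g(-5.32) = -0.16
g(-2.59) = 0.14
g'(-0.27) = 0.03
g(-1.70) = 0.80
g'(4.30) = 0.57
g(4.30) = 0.27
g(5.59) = -0.11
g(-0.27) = -0.09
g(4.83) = -0.83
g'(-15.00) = 0.11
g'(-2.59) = 0.07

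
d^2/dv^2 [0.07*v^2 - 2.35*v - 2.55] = 0.140000000000000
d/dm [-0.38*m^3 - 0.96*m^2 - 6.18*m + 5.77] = -1.14*m^2 - 1.92*m - 6.18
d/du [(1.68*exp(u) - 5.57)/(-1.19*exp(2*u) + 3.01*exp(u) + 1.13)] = (1.9992*exp(2*u) - 13.2566*exp(u) + 18.6641)*exp(u)/(1.4161*exp(4*u) - 7.1638*exp(3*u) + 6.3707*exp(2*u) + 6.8026*exp(u) + 1.2769)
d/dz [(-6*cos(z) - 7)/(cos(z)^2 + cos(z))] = -(6*sin(z) + 7*sin(z)/cos(z)^2 + 14*tan(z))/(cos(z) + 1)^2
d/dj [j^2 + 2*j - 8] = 2*j + 2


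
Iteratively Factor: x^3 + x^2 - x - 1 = (x + 1)*(x^2 - 1) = (x + 1)^2*(x - 1)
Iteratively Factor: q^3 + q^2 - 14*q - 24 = (q - 4)*(q^2 + 5*q + 6) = (q - 4)*(q + 3)*(q + 2)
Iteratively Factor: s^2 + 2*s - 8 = (s + 4)*(s - 2)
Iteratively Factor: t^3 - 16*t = (t + 4)*(t^2 - 4*t) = t*(t + 4)*(t - 4)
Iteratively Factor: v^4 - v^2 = (v - 1)*(v^3 + v^2) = v*(v - 1)*(v^2 + v) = v^2*(v - 1)*(v + 1)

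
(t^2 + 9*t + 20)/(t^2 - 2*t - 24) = (t + 5)/(t - 6)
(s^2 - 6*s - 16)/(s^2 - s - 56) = (s + 2)/(s + 7)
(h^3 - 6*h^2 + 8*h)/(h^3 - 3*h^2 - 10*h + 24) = h/(h + 3)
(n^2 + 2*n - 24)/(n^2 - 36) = (n - 4)/(n - 6)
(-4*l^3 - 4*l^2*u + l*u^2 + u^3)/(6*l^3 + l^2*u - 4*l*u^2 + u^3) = (2*l + u)/(-3*l + u)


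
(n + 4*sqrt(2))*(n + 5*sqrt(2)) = n^2 + 9*sqrt(2)*n + 40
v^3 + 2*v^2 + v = v*(v + 1)^2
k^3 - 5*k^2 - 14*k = k*(k - 7)*(k + 2)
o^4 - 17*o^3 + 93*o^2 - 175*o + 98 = (o - 7)^2*(o - 2)*(o - 1)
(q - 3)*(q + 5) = q^2 + 2*q - 15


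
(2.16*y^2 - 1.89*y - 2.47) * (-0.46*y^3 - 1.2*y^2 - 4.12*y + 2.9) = -0.9936*y^5 - 1.7226*y^4 - 5.495*y^3 + 17.0148*y^2 + 4.6954*y - 7.163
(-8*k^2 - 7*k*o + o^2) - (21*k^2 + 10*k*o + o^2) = -29*k^2 - 17*k*o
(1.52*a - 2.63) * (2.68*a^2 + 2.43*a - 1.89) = 4.0736*a^3 - 3.3548*a^2 - 9.2637*a + 4.9707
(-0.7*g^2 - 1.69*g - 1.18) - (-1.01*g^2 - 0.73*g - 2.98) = 0.31*g^2 - 0.96*g + 1.8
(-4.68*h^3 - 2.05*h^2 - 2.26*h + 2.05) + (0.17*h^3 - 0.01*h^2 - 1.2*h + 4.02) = -4.51*h^3 - 2.06*h^2 - 3.46*h + 6.07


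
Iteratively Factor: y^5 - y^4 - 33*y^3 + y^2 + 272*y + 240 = (y + 3)*(y^4 - 4*y^3 - 21*y^2 + 64*y + 80) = (y + 1)*(y + 3)*(y^3 - 5*y^2 - 16*y + 80) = (y - 5)*(y + 1)*(y + 3)*(y^2 - 16) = (y - 5)*(y + 1)*(y + 3)*(y + 4)*(y - 4)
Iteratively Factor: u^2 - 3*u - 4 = (u + 1)*(u - 4)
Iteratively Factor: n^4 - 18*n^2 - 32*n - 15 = (n + 3)*(n^3 - 3*n^2 - 9*n - 5) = (n - 5)*(n + 3)*(n^2 + 2*n + 1) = (n - 5)*(n + 1)*(n + 3)*(n + 1)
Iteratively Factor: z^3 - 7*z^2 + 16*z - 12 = (z - 2)*(z^2 - 5*z + 6) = (z - 2)^2*(z - 3)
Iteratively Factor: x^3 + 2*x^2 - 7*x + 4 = (x + 4)*(x^2 - 2*x + 1) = (x - 1)*(x + 4)*(x - 1)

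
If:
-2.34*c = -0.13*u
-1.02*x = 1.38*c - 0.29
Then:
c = 0.210144927536232 - 0.739130434782609*x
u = 3.78260869565217 - 13.304347826087*x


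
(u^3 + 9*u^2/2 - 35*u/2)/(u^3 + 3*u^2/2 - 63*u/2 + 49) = u*(2*u - 5)/(2*u^2 - 11*u + 14)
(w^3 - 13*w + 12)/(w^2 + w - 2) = (w^2 + w - 12)/(w + 2)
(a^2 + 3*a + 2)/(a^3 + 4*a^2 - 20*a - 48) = (a + 1)/(a^2 + 2*a - 24)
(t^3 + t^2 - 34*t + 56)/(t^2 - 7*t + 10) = (t^2 + 3*t - 28)/(t - 5)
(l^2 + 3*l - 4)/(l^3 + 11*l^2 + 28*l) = (l - 1)/(l*(l + 7))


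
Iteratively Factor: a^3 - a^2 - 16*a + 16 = (a - 1)*(a^2 - 16) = (a - 1)*(a + 4)*(a - 4)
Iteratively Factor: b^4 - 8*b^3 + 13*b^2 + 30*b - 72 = (b + 2)*(b^3 - 10*b^2 + 33*b - 36) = (b - 3)*(b + 2)*(b^2 - 7*b + 12) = (b - 4)*(b - 3)*(b + 2)*(b - 3)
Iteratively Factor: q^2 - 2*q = (q)*(q - 2)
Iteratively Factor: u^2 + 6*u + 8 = (u + 4)*(u + 2)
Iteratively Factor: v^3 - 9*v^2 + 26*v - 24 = (v - 4)*(v^2 - 5*v + 6) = (v - 4)*(v - 2)*(v - 3)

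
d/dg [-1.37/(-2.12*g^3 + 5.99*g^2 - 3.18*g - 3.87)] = (-8.7132*g^2 + 16.4126*g - 4.3566)/(2.12*g^3 - 5.99*g^2 + 3.18*g + 3.87)^2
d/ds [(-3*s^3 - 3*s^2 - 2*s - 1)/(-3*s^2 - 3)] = (3*s^4 + 7*s^2 + 4*s + 2)/(3*(s^4 + 2*s^2 + 1))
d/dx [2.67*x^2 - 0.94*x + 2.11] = 5.34*x - 0.94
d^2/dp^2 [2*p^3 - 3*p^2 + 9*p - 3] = 12*p - 6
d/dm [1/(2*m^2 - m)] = (1 - 4*m)/(m^2*(2*m - 1)^2)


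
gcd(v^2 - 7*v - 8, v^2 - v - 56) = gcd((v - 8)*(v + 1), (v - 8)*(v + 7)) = v - 8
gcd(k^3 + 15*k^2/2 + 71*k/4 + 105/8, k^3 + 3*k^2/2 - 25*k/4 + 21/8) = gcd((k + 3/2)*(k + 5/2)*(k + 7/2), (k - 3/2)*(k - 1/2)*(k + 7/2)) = k + 7/2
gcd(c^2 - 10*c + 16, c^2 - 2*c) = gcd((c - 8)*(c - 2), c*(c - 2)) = c - 2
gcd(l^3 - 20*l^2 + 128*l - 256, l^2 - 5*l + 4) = l - 4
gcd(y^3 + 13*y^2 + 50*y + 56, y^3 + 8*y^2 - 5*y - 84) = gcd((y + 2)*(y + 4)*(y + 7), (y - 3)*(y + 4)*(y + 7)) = y^2 + 11*y + 28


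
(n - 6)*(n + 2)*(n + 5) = n^3 + n^2 - 32*n - 60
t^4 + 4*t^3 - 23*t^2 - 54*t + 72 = (t - 4)*(t - 1)*(t + 3)*(t + 6)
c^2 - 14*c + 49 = (c - 7)^2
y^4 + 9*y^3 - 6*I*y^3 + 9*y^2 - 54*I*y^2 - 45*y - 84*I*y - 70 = (y + 2)*(y + 7)*(y - 5*I)*(y - I)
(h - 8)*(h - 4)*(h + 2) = h^3 - 10*h^2 + 8*h + 64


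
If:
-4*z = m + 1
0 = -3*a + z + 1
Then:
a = z/3 + 1/3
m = -4*z - 1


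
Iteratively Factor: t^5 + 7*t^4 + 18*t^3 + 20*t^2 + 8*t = (t)*(t^4 + 7*t^3 + 18*t^2 + 20*t + 8) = t*(t + 2)*(t^3 + 5*t^2 + 8*t + 4) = t*(t + 2)^2*(t^2 + 3*t + 2) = t*(t + 1)*(t + 2)^2*(t + 2)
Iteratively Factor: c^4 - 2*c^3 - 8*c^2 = (c + 2)*(c^3 - 4*c^2) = c*(c + 2)*(c^2 - 4*c) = c*(c - 4)*(c + 2)*(c)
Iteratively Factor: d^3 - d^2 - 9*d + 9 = (d - 1)*(d^2 - 9) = (d - 1)*(d + 3)*(d - 3)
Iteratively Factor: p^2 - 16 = (p - 4)*(p + 4)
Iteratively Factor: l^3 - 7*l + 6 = (l - 2)*(l^2 + 2*l - 3) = (l - 2)*(l + 3)*(l - 1)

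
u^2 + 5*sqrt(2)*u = u*(u + 5*sqrt(2))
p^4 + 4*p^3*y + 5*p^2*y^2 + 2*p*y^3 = p*(p + y)^2*(p + 2*y)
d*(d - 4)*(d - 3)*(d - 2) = d^4 - 9*d^3 + 26*d^2 - 24*d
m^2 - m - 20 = (m - 5)*(m + 4)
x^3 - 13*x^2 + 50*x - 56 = (x - 7)*(x - 4)*(x - 2)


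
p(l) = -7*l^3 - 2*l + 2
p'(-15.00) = -4727.00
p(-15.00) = 23657.00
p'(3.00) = -191.00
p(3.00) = -193.00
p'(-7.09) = -1057.63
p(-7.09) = 2510.99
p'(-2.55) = -138.55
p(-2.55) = 123.17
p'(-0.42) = -5.70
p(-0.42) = 3.36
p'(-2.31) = -114.06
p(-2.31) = 92.90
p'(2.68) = -152.83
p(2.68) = -138.10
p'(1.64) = -58.48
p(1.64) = -32.16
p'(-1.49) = -48.62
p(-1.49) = 28.14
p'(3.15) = -210.37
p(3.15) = -223.09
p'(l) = -21*l^2 - 2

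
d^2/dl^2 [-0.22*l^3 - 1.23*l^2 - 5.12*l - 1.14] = -1.32*l - 2.46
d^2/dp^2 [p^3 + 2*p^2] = 6*p + 4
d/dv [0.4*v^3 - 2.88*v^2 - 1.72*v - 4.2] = 1.2*v^2 - 5.76*v - 1.72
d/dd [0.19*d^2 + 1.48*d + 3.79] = 0.38*d + 1.48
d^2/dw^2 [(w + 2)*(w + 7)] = 2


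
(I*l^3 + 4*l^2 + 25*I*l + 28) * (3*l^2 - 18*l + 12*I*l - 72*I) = 3*I*l^5 - 18*I*l^4 + 123*I*l^3 - 216*l^2 - 738*I*l^2 + 1296*l + 336*I*l - 2016*I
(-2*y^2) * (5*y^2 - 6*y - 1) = -10*y^4 + 12*y^3 + 2*y^2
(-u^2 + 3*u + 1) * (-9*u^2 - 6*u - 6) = 9*u^4 - 21*u^3 - 21*u^2 - 24*u - 6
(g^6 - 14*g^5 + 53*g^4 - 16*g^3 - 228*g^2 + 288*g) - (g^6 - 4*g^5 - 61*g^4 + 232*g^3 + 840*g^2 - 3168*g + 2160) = -10*g^5 + 114*g^4 - 248*g^3 - 1068*g^2 + 3456*g - 2160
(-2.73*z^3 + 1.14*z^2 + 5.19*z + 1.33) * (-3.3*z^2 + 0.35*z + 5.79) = 9.009*z^5 - 4.7175*z^4 - 32.5347*z^3 + 4.0281*z^2 + 30.5156*z + 7.7007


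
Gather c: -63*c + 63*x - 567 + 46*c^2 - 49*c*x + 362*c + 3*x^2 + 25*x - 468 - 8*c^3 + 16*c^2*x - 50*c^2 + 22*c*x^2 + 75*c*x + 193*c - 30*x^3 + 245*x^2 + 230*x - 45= -8*c^3 + c^2*(16*x - 4) + c*(22*x^2 + 26*x + 492) - 30*x^3 + 248*x^2 + 318*x - 1080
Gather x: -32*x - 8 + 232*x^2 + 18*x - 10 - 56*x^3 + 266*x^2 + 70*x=-56*x^3 + 498*x^2 + 56*x - 18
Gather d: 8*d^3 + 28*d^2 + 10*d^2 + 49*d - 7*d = 8*d^3 + 38*d^2 + 42*d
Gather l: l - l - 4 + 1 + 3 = 0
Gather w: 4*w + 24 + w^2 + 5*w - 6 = w^2 + 9*w + 18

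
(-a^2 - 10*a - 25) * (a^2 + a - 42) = -a^4 - 11*a^3 + 7*a^2 + 395*a + 1050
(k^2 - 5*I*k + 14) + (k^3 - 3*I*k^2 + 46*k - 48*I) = k^3 + k^2 - 3*I*k^2 + 46*k - 5*I*k + 14 - 48*I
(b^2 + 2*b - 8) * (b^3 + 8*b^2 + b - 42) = b^5 + 10*b^4 + 9*b^3 - 104*b^2 - 92*b + 336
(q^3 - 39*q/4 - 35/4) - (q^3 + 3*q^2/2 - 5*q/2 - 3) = -3*q^2/2 - 29*q/4 - 23/4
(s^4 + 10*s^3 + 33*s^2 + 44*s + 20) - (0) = s^4 + 10*s^3 + 33*s^2 + 44*s + 20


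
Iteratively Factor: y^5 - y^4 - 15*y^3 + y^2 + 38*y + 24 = (y - 2)*(y^4 + y^3 - 13*y^2 - 25*y - 12) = (y - 2)*(y + 1)*(y^3 - 13*y - 12) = (y - 2)*(y + 1)^2*(y^2 - y - 12) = (y - 2)*(y + 1)^2*(y + 3)*(y - 4)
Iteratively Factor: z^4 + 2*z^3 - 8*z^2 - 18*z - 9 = (z + 1)*(z^3 + z^2 - 9*z - 9) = (z + 1)^2*(z^2 - 9) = (z + 1)^2*(z + 3)*(z - 3)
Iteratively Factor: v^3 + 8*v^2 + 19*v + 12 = (v + 1)*(v^2 + 7*v + 12) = (v + 1)*(v + 3)*(v + 4)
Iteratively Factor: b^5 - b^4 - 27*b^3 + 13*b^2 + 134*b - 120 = (b - 1)*(b^4 - 27*b^2 - 14*b + 120) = (b - 5)*(b - 1)*(b^3 + 5*b^2 - 2*b - 24) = (b - 5)*(b - 2)*(b - 1)*(b^2 + 7*b + 12) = (b - 5)*(b - 2)*(b - 1)*(b + 4)*(b + 3)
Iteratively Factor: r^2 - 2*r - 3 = (r + 1)*(r - 3)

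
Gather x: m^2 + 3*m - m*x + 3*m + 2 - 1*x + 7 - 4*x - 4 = m^2 + 6*m + x*(-m - 5) + 5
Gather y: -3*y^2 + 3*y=-3*y^2 + 3*y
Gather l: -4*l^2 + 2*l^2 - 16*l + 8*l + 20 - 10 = -2*l^2 - 8*l + 10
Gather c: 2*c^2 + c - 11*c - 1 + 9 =2*c^2 - 10*c + 8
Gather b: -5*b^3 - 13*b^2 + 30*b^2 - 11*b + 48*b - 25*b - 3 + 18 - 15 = -5*b^3 + 17*b^2 + 12*b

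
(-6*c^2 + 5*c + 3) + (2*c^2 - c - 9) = -4*c^2 + 4*c - 6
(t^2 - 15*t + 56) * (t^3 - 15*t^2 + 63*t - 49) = t^5 - 30*t^4 + 344*t^3 - 1834*t^2 + 4263*t - 2744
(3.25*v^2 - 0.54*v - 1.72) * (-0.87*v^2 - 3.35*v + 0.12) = -2.8275*v^4 - 10.4177*v^3 + 3.6954*v^2 + 5.6972*v - 0.2064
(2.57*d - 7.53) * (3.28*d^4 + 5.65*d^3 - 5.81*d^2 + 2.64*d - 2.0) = 8.4296*d^5 - 10.1779*d^4 - 57.4762*d^3 + 50.5341*d^2 - 25.0192*d + 15.06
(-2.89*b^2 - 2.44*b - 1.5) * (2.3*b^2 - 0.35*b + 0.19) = -6.647*b^4 - 4.6005*b^3 - 3.1451*b^2 + 0.0613999999999999*b - 0.285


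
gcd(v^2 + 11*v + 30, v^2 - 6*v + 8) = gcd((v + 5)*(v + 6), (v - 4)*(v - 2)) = 1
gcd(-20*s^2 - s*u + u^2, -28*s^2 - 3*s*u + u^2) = 4*s + u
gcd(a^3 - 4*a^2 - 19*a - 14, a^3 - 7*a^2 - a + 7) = a^2 - 6*a - 7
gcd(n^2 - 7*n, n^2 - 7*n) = n^2 - 7*n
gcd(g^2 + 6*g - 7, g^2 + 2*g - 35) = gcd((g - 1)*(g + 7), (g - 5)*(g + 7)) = g + 7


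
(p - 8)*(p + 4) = p^2 - 4*p - 32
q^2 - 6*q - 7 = (q - 7)*(q + 1)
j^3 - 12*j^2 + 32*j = j*(j - 8)*(j - 4)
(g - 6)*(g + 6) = g^2 - 36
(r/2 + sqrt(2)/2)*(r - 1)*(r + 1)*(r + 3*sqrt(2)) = r^4/2 + 2*sqrt(2)*r^3 + 5*r^2/2 - 2*sqrt(2)*r - 3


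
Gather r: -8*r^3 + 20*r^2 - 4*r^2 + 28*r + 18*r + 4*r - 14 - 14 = -8*r^3 + 16*r^2 + 50*r - 28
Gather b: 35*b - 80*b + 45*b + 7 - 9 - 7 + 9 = 0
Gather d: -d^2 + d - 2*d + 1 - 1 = -d^2 - d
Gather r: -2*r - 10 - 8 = -2*r - 18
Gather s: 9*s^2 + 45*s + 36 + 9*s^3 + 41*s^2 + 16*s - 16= 9*s^3 + 50*s^2 + 61*s + 20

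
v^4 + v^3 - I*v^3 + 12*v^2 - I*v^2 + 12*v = v*(v + 1)*(v - 4*I)*(v + 3*I)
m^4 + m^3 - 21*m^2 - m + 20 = (m - 4)*(m - 1)*(m + 1)*(m + 5)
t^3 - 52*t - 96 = (t - 8)*(t + 2)*(t + 6)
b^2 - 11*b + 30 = (b - 6)*(b - 5)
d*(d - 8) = d^2 - 8*d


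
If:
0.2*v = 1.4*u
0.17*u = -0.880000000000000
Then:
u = -5.18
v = -36.24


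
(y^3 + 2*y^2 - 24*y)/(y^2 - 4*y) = y + 6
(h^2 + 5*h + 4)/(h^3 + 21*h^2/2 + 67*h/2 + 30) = 2*(h + 1)/(2*h^2 + 13*h + 15)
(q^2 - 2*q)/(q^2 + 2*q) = (q - 2)/(q + 2)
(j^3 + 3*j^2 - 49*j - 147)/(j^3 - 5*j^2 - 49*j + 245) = (j + 3)/(j - 5)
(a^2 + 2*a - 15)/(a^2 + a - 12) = (a + 5)/(a + 4)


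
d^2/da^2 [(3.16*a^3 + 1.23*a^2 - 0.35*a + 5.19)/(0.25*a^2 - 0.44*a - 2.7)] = (5.716402*a^3 + 29.45223*a^2 + 133.3755*a + 27.781068)/(0.015625*a^6 - 0.0825*a^5 - 0.36105*a^4 + 1.696816*a^3 + 3.89934*a^2 - 9.6228*a - 19.683)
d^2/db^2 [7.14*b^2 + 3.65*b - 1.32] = 14.2800000000000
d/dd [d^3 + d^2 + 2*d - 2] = 3*d^2 + 2*d + 2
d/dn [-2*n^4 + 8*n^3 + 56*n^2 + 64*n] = -8*n^3 + 24*n^2 + 112*n + 64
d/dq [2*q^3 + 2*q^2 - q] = 6*q^2 + 4*q - 1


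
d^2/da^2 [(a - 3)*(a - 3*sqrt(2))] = 2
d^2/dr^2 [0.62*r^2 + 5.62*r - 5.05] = 1.24000000000000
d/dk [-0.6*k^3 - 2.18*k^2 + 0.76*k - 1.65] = -1.8*k^2 - 4.36*k + 0.76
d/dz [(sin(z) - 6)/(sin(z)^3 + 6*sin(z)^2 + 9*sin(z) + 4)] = 2*(7*sin(z) + cos(z)^2 + 28)*cos(z)/((sin(z) + 1)^3*(sin(z) + 4)^2)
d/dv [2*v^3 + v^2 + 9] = 2*v*(3*v + 1)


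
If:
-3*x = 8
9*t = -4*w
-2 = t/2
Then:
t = -4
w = 9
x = -8/3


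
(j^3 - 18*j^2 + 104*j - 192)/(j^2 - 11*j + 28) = (j^2 - 14*j + 48)/(j - 7)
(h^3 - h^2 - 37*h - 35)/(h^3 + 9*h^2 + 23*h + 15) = (h - 7)/(h + 3)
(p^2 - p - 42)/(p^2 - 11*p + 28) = (p + 6)/(p - 4)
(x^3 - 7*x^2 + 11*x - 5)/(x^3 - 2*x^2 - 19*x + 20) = (x - 1)/(x + 4)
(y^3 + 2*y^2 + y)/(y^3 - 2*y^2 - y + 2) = y*(y + 1)/(y^2 - 3*y + 2)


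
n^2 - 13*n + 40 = (n - 8)*(n - 5)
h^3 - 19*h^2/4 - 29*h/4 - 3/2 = (h - 6)*(h + 1/4)*(h + 1)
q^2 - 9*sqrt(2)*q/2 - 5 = (q - 5*sqrt(2))*(q + sqrt(2)/2)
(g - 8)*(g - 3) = g^2 - 11*g + 24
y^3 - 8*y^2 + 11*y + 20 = (y - 5)*(y - 4)*(y + 1)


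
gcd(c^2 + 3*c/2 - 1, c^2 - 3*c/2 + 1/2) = c - 1/2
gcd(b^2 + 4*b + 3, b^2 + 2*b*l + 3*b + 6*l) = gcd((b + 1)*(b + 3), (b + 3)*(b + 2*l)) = b + 3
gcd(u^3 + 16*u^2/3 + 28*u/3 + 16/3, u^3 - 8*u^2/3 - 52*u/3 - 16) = u^2 + 10*u/3 + 8/3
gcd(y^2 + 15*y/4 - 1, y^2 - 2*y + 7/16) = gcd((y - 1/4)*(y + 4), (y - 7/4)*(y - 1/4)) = y - 1/4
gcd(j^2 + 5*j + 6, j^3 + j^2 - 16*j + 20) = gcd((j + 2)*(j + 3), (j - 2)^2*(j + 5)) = 1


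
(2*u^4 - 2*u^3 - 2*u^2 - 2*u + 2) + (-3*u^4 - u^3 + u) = -u^4 - 3*u^3 - 2*u^2 - u + 2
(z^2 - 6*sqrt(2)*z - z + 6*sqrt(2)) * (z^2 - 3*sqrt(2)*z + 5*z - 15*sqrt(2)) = z^4 - 9*sqrt(2)*z^3 + 4*z^3 - 36*sqrt(2)*z^2 + 31*z^2 + 45*sqrt(2)*z + 144*z - 180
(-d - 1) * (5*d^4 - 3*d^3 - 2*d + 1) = -5*d^5 - 2*d^4 + 3*d^3 + 2*d^2 + d - 1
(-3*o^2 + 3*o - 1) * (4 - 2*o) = 6*o^3 - 18*o^2 + 14*o - 4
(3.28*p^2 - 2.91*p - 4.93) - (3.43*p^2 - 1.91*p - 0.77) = -0.15*p^2 - 1.0*p - 4.16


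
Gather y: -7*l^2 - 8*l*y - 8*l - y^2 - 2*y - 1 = -7*l^2 - 8*l - y^2 + y*(-8*l - 2) - 1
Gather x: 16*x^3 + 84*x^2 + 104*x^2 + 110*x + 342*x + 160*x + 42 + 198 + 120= 16*x^3 + 188*x^2 + 612*x + 360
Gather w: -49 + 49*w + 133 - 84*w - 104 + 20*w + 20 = -15*w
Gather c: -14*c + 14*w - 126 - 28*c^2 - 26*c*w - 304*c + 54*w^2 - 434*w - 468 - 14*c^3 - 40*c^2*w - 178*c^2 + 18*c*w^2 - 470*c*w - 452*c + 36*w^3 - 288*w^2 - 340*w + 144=-14*c^3 + c^2*(-40*w - 206) + c*(18*w^2 - 496*w - 770) + 36*w^3 - 234*w^2 - 760*w - 450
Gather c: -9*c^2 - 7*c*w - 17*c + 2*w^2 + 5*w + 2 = -9*c^2 + c*(-7*w - 17) + 2*w^2 + 5*w + 2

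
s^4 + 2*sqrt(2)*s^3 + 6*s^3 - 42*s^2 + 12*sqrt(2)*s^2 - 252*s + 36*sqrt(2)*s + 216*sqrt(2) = (s + 6)*(s - 3*sqrt(2))*(s - sqrt(2))*(s + 6*sqrt(2))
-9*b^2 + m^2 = (-3*b + m)*(3*b + m)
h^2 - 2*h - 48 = (h - 8)*(h + 6)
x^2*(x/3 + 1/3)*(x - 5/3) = x^4/3 - 2*x^3/9 - 5*x^2/9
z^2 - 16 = (z - 4)*(z + 4)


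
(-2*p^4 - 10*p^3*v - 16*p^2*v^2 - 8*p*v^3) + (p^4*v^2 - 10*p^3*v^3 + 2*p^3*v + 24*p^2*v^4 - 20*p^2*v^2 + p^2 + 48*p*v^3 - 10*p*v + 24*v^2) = p^4*v^2 - 2*p^4 - 10*p^3*v^3 - 8*p^3*v + 24*p^2*v^4 - 36*p^2*v^2 + p^2 + 40*p*v^3 - 10*p*v + 24*v^2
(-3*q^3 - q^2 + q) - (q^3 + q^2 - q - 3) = -4*q^3 - 2*q^2 + 2*q + 3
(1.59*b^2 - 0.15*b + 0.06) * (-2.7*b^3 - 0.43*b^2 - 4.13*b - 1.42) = -4.293*b^5 - 0.2787*b^4 - 6.6642*b^3 - 1.6641*b^2 - 0.0348*b - 0.0852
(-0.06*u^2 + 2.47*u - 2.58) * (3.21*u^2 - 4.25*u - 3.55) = -0.1926*u^4 + 8.1837*u^3 - 18.5663*u^2 + 2.1965*u + 9.159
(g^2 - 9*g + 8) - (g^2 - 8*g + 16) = -g - 8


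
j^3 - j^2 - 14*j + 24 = (j - 3)*(j - 2)*(j + 4)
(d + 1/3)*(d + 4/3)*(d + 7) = d^3 + 26*d^2/3 + 109*d/9 + 28/9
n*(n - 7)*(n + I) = n^3 - 7*n^2 + I*n^2 - 7*I*n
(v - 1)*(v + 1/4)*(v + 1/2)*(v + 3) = v^4 + 11*v^3/4 - 11*v^2/8 - 2*v - 3/8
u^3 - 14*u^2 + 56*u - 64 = (u - 8)*(u - 4)*(u - 2)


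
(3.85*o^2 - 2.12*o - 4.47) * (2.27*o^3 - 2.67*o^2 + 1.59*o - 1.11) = 8.7395*o^5 - 15.0919*o^4 + 1.635*o^3 + 4.2906*o^2 - 4.7541*o + 4.9617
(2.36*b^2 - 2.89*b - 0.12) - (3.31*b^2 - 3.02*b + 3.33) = -0.95*b^2 + 0.13*b - 3.45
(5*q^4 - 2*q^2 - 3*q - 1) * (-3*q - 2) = -15*q^5 - 10*q^4 + 6*q^3 + 13*q^2 + 9*q + 2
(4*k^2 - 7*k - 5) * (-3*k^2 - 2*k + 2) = -12*k^4 + 13*k^3 + 37*k^2 - 4*k - 10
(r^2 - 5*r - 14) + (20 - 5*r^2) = -4*r^2 - 5*r + 6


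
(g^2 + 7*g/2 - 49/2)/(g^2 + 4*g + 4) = (2*g^2 + 7*g - 49)/(2*(g^2 + 4*g + 4))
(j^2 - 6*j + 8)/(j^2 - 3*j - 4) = (j - 2)/(j + 1)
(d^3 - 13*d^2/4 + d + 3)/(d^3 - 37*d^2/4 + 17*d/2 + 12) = (d - 2)/(d - 8)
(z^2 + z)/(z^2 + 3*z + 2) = z/(z + 2)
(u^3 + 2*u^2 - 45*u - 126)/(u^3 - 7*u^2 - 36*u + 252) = (u + 3)/(u - 6)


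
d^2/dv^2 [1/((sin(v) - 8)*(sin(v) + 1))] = (-4*sin(v)^3 + 25*sin(v)^2 - 100*sin(v) + 114)/((sin(v) - 8)^3*(sin(v) + 1)^2)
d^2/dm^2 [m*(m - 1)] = 2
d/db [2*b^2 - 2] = 4*b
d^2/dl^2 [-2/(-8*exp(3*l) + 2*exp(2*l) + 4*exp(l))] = 2*((-18*exp(2*l) + 2*exp(l) + 1)*(-4*exp(2*l) + exp(l) + 2) - 4*(-6*exp(2*l) + exp(l) + 1)^2)*exp(-l)/(-4*exp(2*l) + exp(l) + 2)^3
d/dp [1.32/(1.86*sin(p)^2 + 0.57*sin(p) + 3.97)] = -(4.9104*sin(p) + 0.7524)*cos(p)/(1.86*sin(p)^2 + 0.57*sin(p) + 3.97)^2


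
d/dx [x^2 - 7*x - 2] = 2*x - 7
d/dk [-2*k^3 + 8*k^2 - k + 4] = -6*k^2 + 16*k - 1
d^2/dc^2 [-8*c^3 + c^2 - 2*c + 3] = 2 - 48*c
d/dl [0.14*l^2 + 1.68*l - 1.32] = 0.28*l + 1.68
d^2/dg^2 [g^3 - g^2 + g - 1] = 6*g - 2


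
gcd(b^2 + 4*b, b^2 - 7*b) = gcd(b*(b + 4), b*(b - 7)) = b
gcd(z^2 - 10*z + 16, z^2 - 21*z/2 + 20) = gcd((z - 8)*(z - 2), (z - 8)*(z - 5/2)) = z - 8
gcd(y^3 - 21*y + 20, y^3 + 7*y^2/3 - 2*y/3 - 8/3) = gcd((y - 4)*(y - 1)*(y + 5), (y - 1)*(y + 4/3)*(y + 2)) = y - 1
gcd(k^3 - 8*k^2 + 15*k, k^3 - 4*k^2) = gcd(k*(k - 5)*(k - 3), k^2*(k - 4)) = k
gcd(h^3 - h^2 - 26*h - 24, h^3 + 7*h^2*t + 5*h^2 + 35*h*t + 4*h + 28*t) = h^2 + 5*h + 4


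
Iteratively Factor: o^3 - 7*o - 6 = (o + 2)*(o^2 - 2*o - 3) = (o + 1)*(o + 2)*(o - 3)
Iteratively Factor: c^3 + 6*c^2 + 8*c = (c + 4)*(c^2 + 2*c) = c*(c + 4)*(c + 2)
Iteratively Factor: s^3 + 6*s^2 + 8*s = (s + 4)*(s^2 + 2*s) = (s + 2)*(s + 4)*(s)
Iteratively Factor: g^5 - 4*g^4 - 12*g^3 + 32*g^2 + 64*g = (g + 2)*(g^4 - 6*g^3 + 32*g) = (g - 4)*(g + 2)*(g^3 - 2*g^2 - 8*g) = (g - 4)^2*(g + 2)*(g^2 + 2*g) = g*(g - 4)^2*(g + 2)*(g + 2)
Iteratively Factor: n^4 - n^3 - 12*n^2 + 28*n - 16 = (n + 4)*(n^3 - 5*n^2 + 8*n - 4) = (n - 1)*(n + 4)*(n^2 - 4*n + 4) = (n - 2)*(n - 1)*(n + 4)*(n - 2)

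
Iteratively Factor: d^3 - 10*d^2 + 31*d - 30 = (d - 5)*(d^2 - 5*d + 6) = (d - 5)*(d - 3)*(d - 2)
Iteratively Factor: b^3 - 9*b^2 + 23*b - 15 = (b - 5)*(b^2 - 4*b + 3) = (b - 5)*(b - 1)*(b - 3)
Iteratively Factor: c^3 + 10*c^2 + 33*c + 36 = (c + 3)*(c^2 + 7*c + 12) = (c + 3)^2*(c + 4)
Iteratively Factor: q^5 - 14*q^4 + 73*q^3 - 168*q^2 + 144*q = (q - 4)*(q^4 - 10*q^3 + 33*q^2 - 36*q) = q*(q - 4)*(q^3 - 10*q^2 + 33*q - 36) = q*(q - 4)*(q - 3)*(q^2 - 7*q + 12) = q*(q - 4)*(q - 3)^2*(q - 4)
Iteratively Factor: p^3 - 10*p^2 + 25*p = (p - 5)*(p^2 - 5*p) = p*(p - 5)*(p - 5)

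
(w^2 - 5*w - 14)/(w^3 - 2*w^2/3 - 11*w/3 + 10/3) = 3*(w - 7)/(3*w^2 - 8*w + 5)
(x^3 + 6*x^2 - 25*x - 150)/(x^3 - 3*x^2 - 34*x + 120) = (x + 5)/(x - 4)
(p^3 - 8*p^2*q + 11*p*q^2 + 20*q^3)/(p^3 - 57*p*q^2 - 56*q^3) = (p^2 - 9*p*q + 20*q^2)/(p^2 - p*q - 56*q^2)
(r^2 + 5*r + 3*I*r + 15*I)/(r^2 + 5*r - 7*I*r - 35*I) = (r + 3*I)/(r - 7*I)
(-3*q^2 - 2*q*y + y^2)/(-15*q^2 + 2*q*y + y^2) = (q + y)/(5*q + y)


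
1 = 1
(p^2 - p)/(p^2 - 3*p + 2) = p/(p - 2)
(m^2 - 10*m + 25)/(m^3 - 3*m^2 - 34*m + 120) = (m - 5)/(m^2 + 2*m - 24)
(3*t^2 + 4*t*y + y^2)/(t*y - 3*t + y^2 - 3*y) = (3*t + y)/(y - 3)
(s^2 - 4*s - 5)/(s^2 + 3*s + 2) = (s - 5)/(s + 2)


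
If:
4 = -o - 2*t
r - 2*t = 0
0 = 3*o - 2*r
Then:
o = -8/5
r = -12/5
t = -6/5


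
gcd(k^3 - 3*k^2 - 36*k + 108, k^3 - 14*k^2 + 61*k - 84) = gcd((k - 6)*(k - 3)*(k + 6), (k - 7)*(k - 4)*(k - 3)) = k - 3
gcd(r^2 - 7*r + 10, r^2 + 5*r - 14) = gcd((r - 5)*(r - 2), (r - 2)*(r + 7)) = r - 2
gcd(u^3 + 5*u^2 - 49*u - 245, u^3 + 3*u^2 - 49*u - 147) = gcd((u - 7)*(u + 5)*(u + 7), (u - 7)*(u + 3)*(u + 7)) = u^2 - 49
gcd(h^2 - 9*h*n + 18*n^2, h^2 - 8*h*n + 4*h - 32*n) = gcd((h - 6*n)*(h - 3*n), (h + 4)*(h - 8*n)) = 1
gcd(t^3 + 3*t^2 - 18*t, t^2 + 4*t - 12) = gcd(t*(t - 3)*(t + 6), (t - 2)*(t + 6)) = t + 6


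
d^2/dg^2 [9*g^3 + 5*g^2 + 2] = 54*g + 10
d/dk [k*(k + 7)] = 2*k + 7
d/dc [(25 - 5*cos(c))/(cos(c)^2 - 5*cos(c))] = -5*sin(c)/cos(c)^2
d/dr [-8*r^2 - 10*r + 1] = -16*r - 10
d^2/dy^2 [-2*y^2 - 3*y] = -4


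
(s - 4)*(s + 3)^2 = s^3 + 2*s^2 - 15*s - 36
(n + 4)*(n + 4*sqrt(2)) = n^2 + 4*n + 4*sqrt(2)*n + 16*sqrt(2)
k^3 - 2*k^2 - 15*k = k*(k - 5)*(k + 3)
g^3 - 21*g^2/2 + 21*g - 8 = (g - 8)*(g - 2)*(g - 1/2)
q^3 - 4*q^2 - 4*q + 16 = (q - 4)*(q - 2)*(q + 2)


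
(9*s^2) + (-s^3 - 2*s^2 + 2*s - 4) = -s^3 + 7*s^2 + 2*s - 4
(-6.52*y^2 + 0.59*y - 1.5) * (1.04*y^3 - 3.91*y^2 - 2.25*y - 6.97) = -6.7808*y^5 + 26.1068*y^4 + 10.8031*y^3 + 49.9819*y^2 - 0.737299999999999*y + 10.455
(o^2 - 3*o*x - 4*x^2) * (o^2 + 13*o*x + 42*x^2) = o^4 + 10*o^3*x - o^2*x^2 - 178*o*x^3 - 168*x^4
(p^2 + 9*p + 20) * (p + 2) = p^3 + 11*p^2 + 38*p + 40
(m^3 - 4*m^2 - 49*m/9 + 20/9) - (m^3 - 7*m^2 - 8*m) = 3*m^2 + 23*m/9 + 20/9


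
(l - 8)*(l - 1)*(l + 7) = l^3 - 2*l^2 - 55*l + 56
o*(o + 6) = o^2 + 6*o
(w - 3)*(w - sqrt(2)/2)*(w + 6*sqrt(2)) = w^3 - 3*w^2 + 11*sqrt(2)*w^2/2 - 33*sqrt(2)*w/2 - 6*w + 18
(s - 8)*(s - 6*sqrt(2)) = s^2 - 6*sqrt(2)*s - 8*s + 48*sqrt(2)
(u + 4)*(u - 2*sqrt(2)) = u^2 - 2*sqrt(2)*u + 4*u - 8*sqrt(2)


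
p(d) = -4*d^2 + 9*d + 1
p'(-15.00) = 129.00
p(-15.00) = -1034.00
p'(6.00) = -39.00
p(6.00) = -89.00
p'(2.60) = -11.80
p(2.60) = -2.64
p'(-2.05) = 25.40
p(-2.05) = -34.26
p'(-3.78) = 39.24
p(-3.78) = -90.17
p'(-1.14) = 18.12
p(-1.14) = -14.46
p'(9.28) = -65.24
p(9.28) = -259.95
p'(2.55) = -11.40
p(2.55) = -2.06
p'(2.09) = -7.72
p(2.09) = 2.34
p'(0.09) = 8.28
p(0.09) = 1.78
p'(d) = 9 - 8*d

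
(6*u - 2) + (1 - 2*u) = 4*u - 1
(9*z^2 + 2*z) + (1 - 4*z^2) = 5*z^2 + 2*z + 1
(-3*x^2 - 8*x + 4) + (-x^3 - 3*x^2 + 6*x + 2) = -x^3 - 6*x^2 - 2*x + 6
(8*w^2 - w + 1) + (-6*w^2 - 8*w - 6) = 2*w^2 - 9*w - 5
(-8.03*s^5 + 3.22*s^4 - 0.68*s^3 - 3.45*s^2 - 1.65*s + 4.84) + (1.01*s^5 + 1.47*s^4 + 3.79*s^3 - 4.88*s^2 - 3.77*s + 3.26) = -7.02*s^5 + 4.69*s^4 + 3.11*s^3 - 8.33*s^2 - 5.42*s + 8.1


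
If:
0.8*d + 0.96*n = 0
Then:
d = -1.2*n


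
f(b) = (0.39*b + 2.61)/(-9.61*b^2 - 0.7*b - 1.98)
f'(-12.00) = -0.00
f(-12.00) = 0.00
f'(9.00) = 0.00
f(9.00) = -0.01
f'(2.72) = 0.03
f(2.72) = -0.05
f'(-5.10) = -0.00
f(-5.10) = -0.00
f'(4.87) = 0.01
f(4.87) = -0.02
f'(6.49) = 0.00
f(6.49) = -0.01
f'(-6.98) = -0.00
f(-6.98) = 0.00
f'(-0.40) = -1.76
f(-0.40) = -0.76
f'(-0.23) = -1.90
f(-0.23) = -1.08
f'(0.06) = 0.96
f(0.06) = -1.28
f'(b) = (0.39*b + 2.61)*(19.22*b + 0.7)/(-9.61*b^2 - 0.7*b - 1.98)^2 + 0.39/(-9.61*b^2 - 0.7*b - 1.98) = (3.7479*b^2 + 50.1642*b + 1.0548)/(92.3521*b^4 + 13.454*b^3 + 38.5456*b^2 + 2.772*b + 3.9204)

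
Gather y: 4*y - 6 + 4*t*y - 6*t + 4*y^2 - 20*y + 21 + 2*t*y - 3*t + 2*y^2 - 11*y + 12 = -9*t + 6*y^2 + y*(6*t - 27) + 27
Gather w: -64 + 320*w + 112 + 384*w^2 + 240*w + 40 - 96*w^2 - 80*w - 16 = 288*w^2 + 480*w + 72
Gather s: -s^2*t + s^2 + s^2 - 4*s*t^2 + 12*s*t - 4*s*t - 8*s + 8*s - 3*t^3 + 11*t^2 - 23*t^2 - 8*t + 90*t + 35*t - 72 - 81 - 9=s^2*(2 - t) + s*(-4*t^2 + 8*t) - 3*t^3 - 12*t^2 + 117*t - 162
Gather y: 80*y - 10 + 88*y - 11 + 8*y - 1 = 176*y - 22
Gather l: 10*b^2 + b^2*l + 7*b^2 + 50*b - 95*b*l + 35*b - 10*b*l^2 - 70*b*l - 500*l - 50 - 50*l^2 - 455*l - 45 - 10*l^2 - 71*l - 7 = 17*b^2 + 85*b + l^2*(-10*b - 60) + l*(b^2 - 165*b - 1026) - 102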